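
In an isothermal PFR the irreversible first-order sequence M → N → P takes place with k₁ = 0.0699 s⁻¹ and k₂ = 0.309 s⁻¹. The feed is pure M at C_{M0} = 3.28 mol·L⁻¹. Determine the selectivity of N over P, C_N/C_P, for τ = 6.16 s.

0.720

For first-order series with pure M initially, C_N(τ) = k₁C_{M0}/(k₂−k₁)·(e^(−k₁τ) − e^(−k₂τ)).
e^(−k₁τ) = e^(−0.0699×6.16) = e^(−0.4306) = 0.6501; e^(−k₂τ) = e^(−1.903) = 0.1491.
C_N = 0.0699×3.28/(0.309−0.0699) × (0.6501−0.1491) = 0.9589×0.5011 = 0.4805 mol·L⁻¹.
C_M = C_{M0}e^(−k₁τ) = 2.132 mol·L⁻¹, so C_P = C_{M0}−C_M−C_N = 0.6671 mol·L⁻¹; C_N/C_P = 0.720.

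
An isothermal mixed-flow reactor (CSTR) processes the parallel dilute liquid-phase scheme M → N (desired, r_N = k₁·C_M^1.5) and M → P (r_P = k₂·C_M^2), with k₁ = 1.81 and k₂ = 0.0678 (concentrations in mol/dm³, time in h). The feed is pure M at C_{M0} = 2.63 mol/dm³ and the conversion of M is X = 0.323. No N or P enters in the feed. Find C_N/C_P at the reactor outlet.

20.0

Exit C_M = C_{M0}(1−X) = 2.63×0.677 = 1.781 mol/dm³.
A CSTR operates uniformly at the exit composition, giving r_N = 4.300 and r_P = 0.2149 (each k·C_M^n at C_M = 1.781).
Overall selectivity = C_N/C_P = r_Nτ/(r_Pτ) = r_N/r_P = 20.0.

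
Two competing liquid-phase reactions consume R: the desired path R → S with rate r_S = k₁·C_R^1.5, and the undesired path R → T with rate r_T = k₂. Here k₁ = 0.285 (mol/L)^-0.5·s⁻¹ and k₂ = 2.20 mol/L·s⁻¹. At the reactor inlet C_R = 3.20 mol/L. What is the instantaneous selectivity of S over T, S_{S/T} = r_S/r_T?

S_{S/T} = r_S/r_T = (k₁·C_R^1.5)/(k₂) = (k₁/k₂)·C_R^1.5.
= (0.285×3.200^1.5) / (2.20) = 1.631/2.200 = 0.742.

0.742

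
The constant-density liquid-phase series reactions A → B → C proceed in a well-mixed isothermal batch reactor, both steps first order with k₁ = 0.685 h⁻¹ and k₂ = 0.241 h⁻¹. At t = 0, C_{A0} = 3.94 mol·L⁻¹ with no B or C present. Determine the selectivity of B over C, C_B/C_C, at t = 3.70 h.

1.24

The intermediate concentration in a first-order A→B→C sequence is C_B = k₁C_{A0}(e^(−k₁t) − e^(−k₂t))/(k₂−k₁).
e^(−k₁t) = e^(−0.685×3.70) = e^(−2.535) = 0.07930; e^(−k₂t) = e^(−0.8917) = 0.4100.
C_B = 0.685×3.94/(0.241−0.685) × (0.07930−0.4100) = (-6.079)×(-0.3307) = 2.010 mol·L⁻¹.
C_A = C_{A0}e^(−k₁t) = 0.3124 mol·L⁻¹, so C_C = C_{A0}−C_A−C_B = 1.618 mol·L⁻¹; C_B/C_C = 1.24.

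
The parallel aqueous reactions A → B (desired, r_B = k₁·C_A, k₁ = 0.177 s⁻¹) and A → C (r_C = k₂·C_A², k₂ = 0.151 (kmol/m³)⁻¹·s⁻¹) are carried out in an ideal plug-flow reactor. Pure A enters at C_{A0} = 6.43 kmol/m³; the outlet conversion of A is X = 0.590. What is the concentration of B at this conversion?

0.810 kmol/m³

C_A = C_{A0}(1−X) = 2.636 kmol/m³.
Along a PFR/batch, dC_B/dC_A = −r_B/(r_B+r_C) = −k₁/(k₁+k₂·C_A).
Integrating from C_{A0} to C_A: C_B = (0.177/0.151)·ln[(0.177+0.151·6.43)/(0.177+0.151·2.64)] = 1.172·ln(1.148/0.5751) = 0.8102 kmol/m³.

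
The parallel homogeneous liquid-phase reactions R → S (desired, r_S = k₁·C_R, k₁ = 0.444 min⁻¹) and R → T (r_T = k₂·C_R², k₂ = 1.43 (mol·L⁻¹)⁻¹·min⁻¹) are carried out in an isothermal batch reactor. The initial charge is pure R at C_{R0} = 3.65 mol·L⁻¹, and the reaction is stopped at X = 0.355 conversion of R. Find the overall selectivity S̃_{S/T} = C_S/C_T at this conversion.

0.105

C_R = C_{R0}(1−X) = 2.354 mol·L⁻¹.
Along a PFR/batch, dC_S/dC_R = −r_S/(r_S+r_T) = −k₁/(k₁+k₂·C_R).
Integrating from C_{R0} to C_R: C_S = (0.444/1.43)·ln[(0.444+1.43·3.65)/(0.444+1.43·2.35)] = 0.3105·ln(5.663/3.811) = 0.1230 mol·L⁻¹.
C_T = (C_{R0}−C_R)−C_S = 1.173 mol·L⁻¹; S̃_{S/T} = 0.1230/1.173 = 0.105.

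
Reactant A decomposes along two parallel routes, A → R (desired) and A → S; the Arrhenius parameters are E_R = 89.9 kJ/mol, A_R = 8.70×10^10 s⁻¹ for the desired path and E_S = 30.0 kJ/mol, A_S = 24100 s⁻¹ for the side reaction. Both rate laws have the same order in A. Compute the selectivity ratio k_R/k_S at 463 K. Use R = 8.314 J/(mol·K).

k_R/k_S = (A_R/A_S)·exp[−(E_R−E_S)/(RT)] = (A_R/A_S)·exp[(E_S−E_R)/(RT)].
(E_S−E_R)/(RT) = (30.0−89.9)×10³/(8.314×463) = -59900/3849 = -15.56.
k_R/k_S = (8.70×10^10/24100)·exp(-15.56) = 3.610×10^6 × 1.746×10^-7 = 0.630.

0.630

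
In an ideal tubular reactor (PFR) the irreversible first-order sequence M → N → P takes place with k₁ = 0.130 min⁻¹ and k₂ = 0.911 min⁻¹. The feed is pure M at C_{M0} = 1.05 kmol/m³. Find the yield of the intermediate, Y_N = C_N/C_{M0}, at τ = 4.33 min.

0.0916

The intermediate concentration in a first-order A→B→C sequence is C_N = k₁C_{M0}(e^(−k₁τ) − e^(−k₂τ))/(k₂−k₁).
e^(−k₁τ) = e^(−0.130×4.33) = e^(−0.5629) = 0.5696; e^(−k₂τ) = e^(−3.945) = 0.01936.
C_N = 0.130×1.05/(0.911−0.130) × (0.5696−0.01936) = 0.1748×0.5502 = 0.09616 kmol/m³.
Y_N = C_N/C_{M0} = 0.09616/1.05 = 0.0916.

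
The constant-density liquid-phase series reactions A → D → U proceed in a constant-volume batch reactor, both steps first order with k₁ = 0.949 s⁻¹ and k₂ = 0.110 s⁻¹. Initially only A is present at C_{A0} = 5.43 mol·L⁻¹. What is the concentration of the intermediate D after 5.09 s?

3.46 mol·L⁻¹

For first-order series with pure A initially, C_D(t) = k₁C_{A0}/(k₂−k₁)·(e^(−k₁t) − e^(−k₂t)).
e^(−k₁t) = e^(−0.949×5.09) = e^(−4.830) = 0.007983; e^(−k₂t) = e^(−0.5599) = 0.5713.
C_D = 0.949×5.43/(0.110−0.949) × (0.007983−0.5713) = (-6.142)×(-0.5633) = 3.460 mol·L⁻¹.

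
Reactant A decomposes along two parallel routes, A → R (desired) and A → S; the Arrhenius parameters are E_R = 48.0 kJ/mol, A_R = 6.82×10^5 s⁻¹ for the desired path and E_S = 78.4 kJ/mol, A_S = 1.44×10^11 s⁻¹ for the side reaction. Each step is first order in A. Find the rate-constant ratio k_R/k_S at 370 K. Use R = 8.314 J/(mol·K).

With equal orders, S_{R/S} = k_R/k_S = (A_R/A_S)·exp[(E_S−E_R)/(RT)].
(E_S−E_R)/(RT) = (78.4−48.0)×10³/(8.314×370) = 30400/3076 = 9.882.
k_R/k_S = (6.82×10^5/1.44×10^11)·exp(9.882) = 4.736×10^-6 × 19582 = 0.0927.
Since E_R < E_S, lowering the temperature improves selectivity toward R.

0.0927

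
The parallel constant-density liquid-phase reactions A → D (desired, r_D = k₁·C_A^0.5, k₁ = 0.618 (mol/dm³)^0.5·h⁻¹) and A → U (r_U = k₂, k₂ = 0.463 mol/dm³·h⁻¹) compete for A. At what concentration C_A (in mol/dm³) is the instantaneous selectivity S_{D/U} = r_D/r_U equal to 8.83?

43.8 mol/dm³

S_{D/U} = (k₁/k₂)·C_A^0.5 ⇒ C_A = (S·k₂/k₁)^(2).
= (8.83×0.463/0.618)^(2) = (6.615)^(2) = 43.8 mol/dm³.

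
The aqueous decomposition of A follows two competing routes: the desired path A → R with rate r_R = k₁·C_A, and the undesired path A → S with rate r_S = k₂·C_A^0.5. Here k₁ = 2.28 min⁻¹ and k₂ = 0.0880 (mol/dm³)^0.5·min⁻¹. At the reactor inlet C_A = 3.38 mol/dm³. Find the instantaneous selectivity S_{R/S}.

47.6

S_{R/S} = r_R/r_S = (k₁·C_A)/(k₂·C_A^0.5) = (k₁/k₂)·C_A^0.5.
= (2.28×3.380) / (0.0880×3.380^0.5) = 7.706/0.1618 = 47.6.
Since the desired path is higher order in A, keeping C_A high (PFR or concentrated feed) favours R.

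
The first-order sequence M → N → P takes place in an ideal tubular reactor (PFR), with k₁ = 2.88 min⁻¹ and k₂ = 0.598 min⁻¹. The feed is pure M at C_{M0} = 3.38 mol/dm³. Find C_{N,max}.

2.24 mol/dm³

At the optimum, C_{N,max}/C_{M0} = (k₁/k₂)^[k₂/(k₂−k₁)].
= (2.88/0.598)^(0.598/(0.598−2.88)) = (4.816)^(-0.2621) = 0.6624.
C_{N,max} = 0.6624×3.38 = 2.24 mol/dm³.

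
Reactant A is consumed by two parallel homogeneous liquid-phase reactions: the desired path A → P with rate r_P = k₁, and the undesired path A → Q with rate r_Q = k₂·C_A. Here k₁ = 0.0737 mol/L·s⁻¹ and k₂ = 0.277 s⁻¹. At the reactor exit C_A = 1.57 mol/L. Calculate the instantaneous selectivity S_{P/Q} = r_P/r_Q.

0.169

S_{P/Q} = r_P/r_Q = (k₁)/(k₂·C_A) = (k₁/k₂)·C_A⁻¹.
= (0.0737) / (0.277×1.570) = 0.07370/0.4349 = 0.169.
The undesired path is higher order in A, so low C_A (CSTR or dilute feed) favours P.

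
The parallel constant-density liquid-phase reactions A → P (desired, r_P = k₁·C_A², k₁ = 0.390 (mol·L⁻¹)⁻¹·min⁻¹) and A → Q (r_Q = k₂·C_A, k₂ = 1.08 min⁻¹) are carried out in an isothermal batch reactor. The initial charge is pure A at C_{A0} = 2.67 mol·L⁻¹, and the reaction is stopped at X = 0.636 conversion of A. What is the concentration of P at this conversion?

0.662 mol·L⁻¹

C_A = C_{A0}(1−X) = 0.9719 mol·L⁻¹.
Along a PFR/batch, dC_Q/dC_A = −r_Q/(r_P+r_Q) = −k₂/(k₂+k₁·C_A).
Integrating from C_{A0} to C_A: C_Q = (1.08/0.390)·ln[(1.08+0.390·2.67)/(1.08+0.390·0.972)] = 2.769·ln(2.121/1.459) = 1.036 mol·L⁻¹.
Then C_P = (C_{A0}−C_A) − C_Q = 1.698 − 1.036 = 0.6617 mol·L⁻¹.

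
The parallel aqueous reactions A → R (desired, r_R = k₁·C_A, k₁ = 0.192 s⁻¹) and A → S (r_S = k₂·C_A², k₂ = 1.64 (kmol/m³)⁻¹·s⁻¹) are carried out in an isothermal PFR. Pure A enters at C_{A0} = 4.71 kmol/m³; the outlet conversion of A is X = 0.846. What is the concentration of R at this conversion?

0.204 kmol/m³

C_A = C_{A0}(1−X) = 0.7253 kmol/m³.
Along a PFR/batch, dC_R/dC_A = −r_R/(r_R+r_S) = −k₁/(k₁+k₂·C_A).
Integrating from C_{A0} to C_A: C_R = (0.192/1.64)·ln[(0.192+1.64·4.71)/(0.192+1.64·0.725)] = 0.1171·ln(7.916/1.382) = 0.2044 kmol/m³.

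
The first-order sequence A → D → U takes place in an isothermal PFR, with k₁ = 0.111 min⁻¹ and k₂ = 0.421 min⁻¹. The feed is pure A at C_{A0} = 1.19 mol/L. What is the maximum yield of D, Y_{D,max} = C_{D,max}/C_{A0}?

For a first-order series the maximum intermediate yield is C_{D,max}/C_{A0} = (k₁/k₂)^[k₂/(k₂−k₁)].
= (0.111/0.421)^(0.421/(0.421−0.111)) = (0.2637)^(1.358) = 0.1636.

0.164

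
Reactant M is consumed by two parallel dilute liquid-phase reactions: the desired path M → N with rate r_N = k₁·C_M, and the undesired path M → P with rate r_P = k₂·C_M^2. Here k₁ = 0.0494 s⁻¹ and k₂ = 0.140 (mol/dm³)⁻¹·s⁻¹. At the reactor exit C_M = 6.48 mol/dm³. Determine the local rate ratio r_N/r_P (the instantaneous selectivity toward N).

S_{N/P} = r_N/r_P = (k₁·C_M)/(k₂·C_M^2) = (k₁/k₂)·C_M⁻¹.
= (0.0494×6.480) / (0.140×6.480^2) = 0.3201/5.879 = 0.0545.
The undesired path is higher order in M, so low C_M (CSTR or dilute feed) favours N.

0.0545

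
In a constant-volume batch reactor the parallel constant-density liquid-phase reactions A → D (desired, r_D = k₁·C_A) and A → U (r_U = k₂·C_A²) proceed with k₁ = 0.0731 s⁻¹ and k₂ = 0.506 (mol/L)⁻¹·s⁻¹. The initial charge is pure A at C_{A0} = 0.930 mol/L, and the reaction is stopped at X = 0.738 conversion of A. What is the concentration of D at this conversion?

0.147 mol/L

C_A = C_{A0}(1−X) = 0.2437 mol/L.
Along a PFR/batch, dC_D/dC_A = −r_D/(r_D+r_U) = −k₁/(k₁+k₂·C_A).
Integrating from C_{A0} to C_A: C_D = (0.0731/0.506)·ln[(0.0731+0.506·0.930)/(0.0731+0.506·0.244)] = 0.1445·ln(0.5437/0.1964) = 0.1471 mol/L.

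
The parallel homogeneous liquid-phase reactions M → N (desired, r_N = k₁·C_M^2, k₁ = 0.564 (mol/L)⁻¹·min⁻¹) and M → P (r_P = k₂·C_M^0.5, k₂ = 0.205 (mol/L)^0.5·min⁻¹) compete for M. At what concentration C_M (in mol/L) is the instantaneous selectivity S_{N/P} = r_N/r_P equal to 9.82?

2.34 mol/L

S_{N/P} = (k₁/k₂)·C_M^1.5 ⇒ C_M = (S·k₂/k₁)^(1/1.5).
= (9.82×0.205/0.564)^(0.6667) = (3.569)^(0.6667) = 2.34 mol/L.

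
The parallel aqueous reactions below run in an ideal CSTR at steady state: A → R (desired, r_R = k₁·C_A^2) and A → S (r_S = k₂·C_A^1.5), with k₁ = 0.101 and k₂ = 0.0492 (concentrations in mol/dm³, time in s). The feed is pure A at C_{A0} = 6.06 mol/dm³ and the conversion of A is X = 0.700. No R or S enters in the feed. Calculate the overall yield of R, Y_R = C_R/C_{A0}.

0.514

Exit C_A = C_{A0}(1−X) = 6.06×0.300 = 1.818 mol/dm³.
A CSTR operates uniformly at the exit composition, giving r_R = 0.3338 and r_S = 0.1206 (each k·C_A^n at C_A = 1.818).
Fraction of consumed A going to R: r_R/(r_R+r_S) = 0.7346.
C_R = 0.7346·C_{A0}·X = 0.7346×6.06×0.700 = 3.12 mol/dm³; Y_R = C_R/C_{A0} = 0.514.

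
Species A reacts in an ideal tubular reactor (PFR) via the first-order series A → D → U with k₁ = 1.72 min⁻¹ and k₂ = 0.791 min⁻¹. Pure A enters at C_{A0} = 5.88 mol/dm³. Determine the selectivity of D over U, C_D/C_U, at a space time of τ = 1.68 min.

0.695

For first-order series with pure A initially, C_D(τ) = k₁C_{A0}/(k₂−k₁)·(e^(−k₁τ) − e^(−k₂τ)).
e^(−k₁τ) = e^(−1.72×1.68) = e^(−2.890) = 0.05560; e^(−k₂τ) = e^(−1.329) = 0.2648.
C_D = 1.72×5.88/(0.791−1.72) × (0.05560−0.2648) = (-10.89)×(-0.2092) = 2.277 mol/dm³.
C_A = C_{A0}e^(−k₁τ) = 0.3269 mol/dm³, so C_U = C_{A0}−C_A−C_D = 3.276 mol/dm³; C_D/C_U = 0.695.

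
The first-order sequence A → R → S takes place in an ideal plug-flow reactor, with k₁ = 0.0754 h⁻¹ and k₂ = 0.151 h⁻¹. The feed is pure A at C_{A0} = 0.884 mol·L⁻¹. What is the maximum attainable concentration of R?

0.221 mol·L⁻¹

At the optimum, C_{R,max}/C_{A0} = (k₁/k₂)^[k₂/(k₂−k₁)].
= (0.0754/0.151)^(0.151/(0.151−0.0754)) = (0.4993)^(1.997) = 0.2498.
C_{R,max} = 0.2498×0.884 = 0.221 mol·L⁻¹.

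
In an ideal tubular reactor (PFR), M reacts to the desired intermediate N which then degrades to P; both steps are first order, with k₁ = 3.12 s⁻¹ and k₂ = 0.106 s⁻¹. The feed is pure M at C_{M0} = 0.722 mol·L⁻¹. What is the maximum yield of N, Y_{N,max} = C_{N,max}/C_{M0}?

Evaluating C_N at τ_opt = ln(k₂/k₁)/(k₂−k₁) gives C_{N,max}/C_{M0} = (k₁/k₂)^[k₂/(k₂−k₁)].
= (3.12/0.106)^(0.106/(0.106−3.12)) = (29.43)^(-0.03517) = 0.8879.

0.888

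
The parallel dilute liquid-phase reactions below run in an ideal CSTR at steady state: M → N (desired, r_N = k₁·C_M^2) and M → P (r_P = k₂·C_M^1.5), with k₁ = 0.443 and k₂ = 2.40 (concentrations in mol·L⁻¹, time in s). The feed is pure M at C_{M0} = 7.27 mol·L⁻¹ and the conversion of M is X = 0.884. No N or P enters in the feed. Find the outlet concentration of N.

Exit C_M = C_{M0}(1−X) = 7.27×0.116 = 0.8433 mol·L⁻¹.
Rates in a CSTR are evaluated at the outlet concentration: r_N = 0.443×0.8433^2 = 0.3151, r_P = 2.40×0.8433^1.5 = 1.859.
Fraction of consumed M going to N: r_N/(r_N+r_P) = 0.1449.
C_N = 0.1449·C_{M0}·X = 0.1449×7.27×0.884 = 0.931 mol·L⁻¹.

0.931 mol·L⁻¹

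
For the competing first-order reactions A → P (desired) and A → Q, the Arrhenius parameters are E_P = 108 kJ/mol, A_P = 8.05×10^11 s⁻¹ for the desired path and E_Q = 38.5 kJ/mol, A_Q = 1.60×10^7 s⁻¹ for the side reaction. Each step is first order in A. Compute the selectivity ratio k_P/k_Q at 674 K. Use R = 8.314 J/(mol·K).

0.207

With equal orders, S_{P/Q} = k_P/k_Q = (A_P/A_Q)·exp[(E_Q−E_P)/(RT)].
(E_Q−E_P)/(RT) = (38.5−108)×10³/(8.314×674) = -69500/5604 = -12.40.
k_P/k_Q = (8.05×10^11/1.60×10^7)·exp(-12.40) = 50312 × 4.108×10^-6 = 0.207.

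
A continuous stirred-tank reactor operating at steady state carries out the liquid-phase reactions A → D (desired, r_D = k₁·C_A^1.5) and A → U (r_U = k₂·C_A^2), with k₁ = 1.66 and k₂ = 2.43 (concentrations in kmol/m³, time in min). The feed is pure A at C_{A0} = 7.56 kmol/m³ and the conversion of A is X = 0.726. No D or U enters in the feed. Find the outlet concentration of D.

Exit C_A = C_{A0}(1−X) = 7.56×0.274 = 2.071 kmol/m³.
Rates in a CSTR are evaluated at the outlet concentration: r_D = 1.66×2.071^1.5 = 4.949, r_U = 2.43×2.071^2 = 10.43.
Fraction of consumed A going to D: r_D/(r_D+r_U) = 0.3219.
C_D = 0.3219·C_{A0}·X = 0.3219×7.56×0.726 = 1.77 kmol/m³.

1.77 kmol/m³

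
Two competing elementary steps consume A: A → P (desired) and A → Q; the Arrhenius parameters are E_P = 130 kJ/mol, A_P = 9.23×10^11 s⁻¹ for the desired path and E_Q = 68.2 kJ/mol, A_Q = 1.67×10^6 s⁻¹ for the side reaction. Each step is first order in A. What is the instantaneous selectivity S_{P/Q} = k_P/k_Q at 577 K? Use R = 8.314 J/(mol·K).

1.40

Since both paths have the same order in A, the concentration cancels and S_{P/Q} = k_P/k_Q = (A_P/A_Q)·exp[(E_Q−E_P)/(RT)].
(E_Q−E_P)/(RT) = (68.2−130)×10³/(8.314×577) = -61800/4797 = -12.88.
k_P/k_Q = (9.23×10^11/1.67×10^6)·exp(-12.88) = 5.527×10^5 × 2.542×10^-6 = 1.40.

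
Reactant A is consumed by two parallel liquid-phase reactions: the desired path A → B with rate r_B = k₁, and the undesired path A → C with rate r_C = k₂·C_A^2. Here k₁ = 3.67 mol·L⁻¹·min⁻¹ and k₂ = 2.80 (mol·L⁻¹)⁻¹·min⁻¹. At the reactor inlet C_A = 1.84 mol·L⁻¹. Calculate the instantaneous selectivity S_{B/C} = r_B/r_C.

0.387

S_{B/C} = r_B/r_C = (k₁)/(k₂·C_A^2) = (k₁/k₂)·C_A^-2.
= (3.67) / (2.80×1.840^2) = 3.670/9.480 = 0.387.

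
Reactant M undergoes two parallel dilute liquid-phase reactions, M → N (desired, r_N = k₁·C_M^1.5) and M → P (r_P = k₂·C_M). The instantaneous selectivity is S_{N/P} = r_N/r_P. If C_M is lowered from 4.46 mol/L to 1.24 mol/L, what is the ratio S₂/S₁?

S_{N/P} = (k₁/k₂)·C_M^0.5, so S₂/S₁ = (C_{M,2}/C_{M,1})^0.5.
= (1.24/4.46)^0.5 = (0.2780)^0.5 = 0.527.

0.527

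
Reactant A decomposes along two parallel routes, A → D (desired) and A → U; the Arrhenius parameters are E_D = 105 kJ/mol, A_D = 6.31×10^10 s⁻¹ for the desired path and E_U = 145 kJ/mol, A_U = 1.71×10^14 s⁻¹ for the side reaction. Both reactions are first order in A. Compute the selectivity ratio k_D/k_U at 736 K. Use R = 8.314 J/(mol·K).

Since both paths have the same order in A, the concentration cancels and S_{D/U} = k_D/k_U = (A_D/A_U)·exp[(E_U−E_D)/(RT)].
(E_U−E_D)/(RT) = (145−105)×10³/(8.314×736) = 40000/6119 = 6.537.
k_D/k_U = (6.31×10^10/1.71×10^14)·exp(6.537) = 3.690×10^-4 × 690.1 = 0.255.
Since E_D < E_U, lowering the temperature improves selectivity toward D.

0.255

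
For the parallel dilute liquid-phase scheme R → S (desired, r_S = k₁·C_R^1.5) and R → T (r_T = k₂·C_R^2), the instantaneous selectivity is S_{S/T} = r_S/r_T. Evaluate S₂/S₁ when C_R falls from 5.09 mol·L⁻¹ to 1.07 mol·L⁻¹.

2.18

S_{S/T} = (k₁/k₂)·C_R^-0.5, so S₂/S₁ = (C_{R,2}/C_{R,1})^-0.5.
= (1.07/5.09)^(-0.5) = (0.2102)^(-0.5) = 2.18.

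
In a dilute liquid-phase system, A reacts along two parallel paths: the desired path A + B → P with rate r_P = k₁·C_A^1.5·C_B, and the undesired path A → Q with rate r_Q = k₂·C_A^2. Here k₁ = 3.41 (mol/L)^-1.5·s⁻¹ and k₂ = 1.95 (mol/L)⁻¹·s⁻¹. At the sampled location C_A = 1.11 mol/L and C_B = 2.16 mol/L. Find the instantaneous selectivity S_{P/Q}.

3.59

S_{P/Q} = r_P/r_Q = (k₁·C_A^1.5·C_B)/(k₂·C_A^2) = (k₁/k₂)·C_A^-0.5·C_B.
= (3.41×1.110^1.5×2.160) / (1.95×1.110^2) = 8.614/2.403 = 3.59.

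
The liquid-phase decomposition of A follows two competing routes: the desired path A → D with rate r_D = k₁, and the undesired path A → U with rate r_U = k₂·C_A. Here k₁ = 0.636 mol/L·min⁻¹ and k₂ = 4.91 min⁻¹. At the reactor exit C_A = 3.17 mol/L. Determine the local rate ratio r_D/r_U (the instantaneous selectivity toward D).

0.0409

S_{D/U} = r_D/r_U = (k₁)/(k₂·C_A) = (k₁/k₂)·C_A⁻¹.
= (0.636) / (4.91×3.170) = 0.6360/15.56 = 0.0409.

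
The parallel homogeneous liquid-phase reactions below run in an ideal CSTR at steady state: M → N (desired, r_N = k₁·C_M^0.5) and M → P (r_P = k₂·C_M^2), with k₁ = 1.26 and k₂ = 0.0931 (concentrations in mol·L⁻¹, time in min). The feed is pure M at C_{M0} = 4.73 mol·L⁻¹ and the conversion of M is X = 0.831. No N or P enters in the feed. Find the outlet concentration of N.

Exit C_M = C_{M0}(1−X) = 4.73×0.169 = 0.7994 mol·L⁻¹.
In a CSTR the entire volume is at exit conditions, so r_N = 1.26×0.7994^0.5 = 1.127 and r_P = 0.0931×0.7994^2 = 0.05949.
Fraction of consumed M going to N: r_N/(r_N+r_P) = 0.9498.
C_N = 0.9498·C_{M0}·X = 0.9498×4.73×0.831 = 3.73 mol·L⁻¹.

3.73 mol·L⁻¹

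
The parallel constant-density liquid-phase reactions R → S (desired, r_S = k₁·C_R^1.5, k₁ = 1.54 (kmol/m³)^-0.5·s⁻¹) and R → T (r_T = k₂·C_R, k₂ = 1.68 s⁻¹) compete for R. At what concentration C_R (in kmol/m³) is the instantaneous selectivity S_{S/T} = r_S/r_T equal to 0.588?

0.411 kmol/m³

S_{S/T} = (k₁/k₂)·C_R^0.5 ⇒ C_R = (S·k₂/k₁)^(2).
= (0.588×1.68/1.54)^(2) = (0.6415)^(2) = 0.411 kmol/m³.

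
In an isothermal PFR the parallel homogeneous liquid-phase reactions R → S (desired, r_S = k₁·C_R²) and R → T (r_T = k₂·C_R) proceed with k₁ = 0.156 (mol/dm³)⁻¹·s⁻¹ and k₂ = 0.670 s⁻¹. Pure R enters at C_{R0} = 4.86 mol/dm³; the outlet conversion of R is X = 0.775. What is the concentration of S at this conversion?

1.49 mol/dm³

C_R = C_{R0}(1−X) = 1.093 mol/dm³.
Along a PFR/batch, dC_T/dC_R = −r_T/(r_S+r_T) = −k₂/(k₂+k₁·C_R).
Integrating from C_{R0} to C_R: C_T = (0.670/0.156)·ln[(0.670+0.156·4.86)/(0.670+0.156·1.09)] = 4.295·ln(1.428/0.8406) = 2.276 mol/dm³.
Then C_S = (C_{R0}−C_R) − C_T = 3.767 − 2.276 = 1.490 mol/dm³.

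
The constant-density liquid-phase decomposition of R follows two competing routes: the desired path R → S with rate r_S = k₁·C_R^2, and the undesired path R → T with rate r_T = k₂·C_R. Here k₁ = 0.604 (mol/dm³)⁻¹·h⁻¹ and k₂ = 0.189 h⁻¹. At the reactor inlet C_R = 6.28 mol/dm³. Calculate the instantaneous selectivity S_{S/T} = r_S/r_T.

S_{S/T} = r_S/r_T = (k₁·C_R^2)/(k₂·C_R) = (k₁/k₂)·C_R.
= (0.604×6.280^2) / (0.189×6.280) = 23.82/1.187 = 20.1.

20.1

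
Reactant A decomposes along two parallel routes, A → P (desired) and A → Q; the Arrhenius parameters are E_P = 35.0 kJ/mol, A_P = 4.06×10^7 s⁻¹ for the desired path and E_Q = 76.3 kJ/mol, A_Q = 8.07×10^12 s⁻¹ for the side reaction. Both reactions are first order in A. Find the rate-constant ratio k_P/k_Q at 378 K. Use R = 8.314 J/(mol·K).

2.56

With equal orders, S_{P/Q} = k_P/k_Q = (A_P/A_Q)·exp[(E_Q−E_P)/(RT)].
(E_Q−E_P)/(RT) = (76.3−35.0)×10³/(8.314×378) = 41300/3143 = 13.14.
k_P/k_Q = (4.06×10^7/8.07×10^12)·exp(13.14) = 5.031×10^-6 × 5.097×10^5 = 2.56.
Since E_P < E_Q, lowering the temperature improves selectivity toward P.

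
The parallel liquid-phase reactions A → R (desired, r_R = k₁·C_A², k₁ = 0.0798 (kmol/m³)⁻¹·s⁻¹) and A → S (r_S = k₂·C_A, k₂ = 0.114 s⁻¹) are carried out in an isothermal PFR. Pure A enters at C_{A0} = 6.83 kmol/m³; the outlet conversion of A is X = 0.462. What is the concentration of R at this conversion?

C_A = C_{A0}(1−X) = 3.675 kmol/m³.
Along a PFR/batch, dC_S/dC_A = −r_S/(r_R+r_S) = −k₂/(k₂+k₁·C_A).
Integrating from C_{A0} to C_A: C_S = (0.114/0.0798)·ln[(0.114+0.0798·6.83)/(0.114+0.0798·3.67)] = 1.429·ln(0.6590/0.4072) = 0.6877 kmol/m³.
Then C_R = (C_{A0}−C_A) − C_S = 3.155 − 0.6877 = 2.468 kmol/m³.

2.47 kmol/m³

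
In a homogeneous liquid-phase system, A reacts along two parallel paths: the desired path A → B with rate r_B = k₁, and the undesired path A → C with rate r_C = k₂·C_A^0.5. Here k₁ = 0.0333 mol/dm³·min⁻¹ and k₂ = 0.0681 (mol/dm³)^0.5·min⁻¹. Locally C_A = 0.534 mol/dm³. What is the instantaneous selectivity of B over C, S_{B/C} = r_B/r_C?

S_{B/C} = r_B/r_C = (k₁)/(k₂·C_A^0.5) = (k₁/k₂)·C_A^-0.5.
= (0.0333) / (0.0681×0.5340^0.5) = 0.03330/0.04976 = 0.669.
The undesired path is higher order in A, so low C_A (CSTR or dilute feed) favours B.

0.669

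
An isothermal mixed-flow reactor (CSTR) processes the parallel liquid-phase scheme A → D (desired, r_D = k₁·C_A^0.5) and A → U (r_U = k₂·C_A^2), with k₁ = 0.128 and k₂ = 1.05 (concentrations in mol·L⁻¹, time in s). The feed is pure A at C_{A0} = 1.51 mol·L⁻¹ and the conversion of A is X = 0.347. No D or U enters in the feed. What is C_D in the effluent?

0.0580 mol·L⁻¹

Exit C_A = C_{A0}(1−X) = 1.51×0.653 = 0.9860 mol·L⁻¹.
A CSTR operates uniformly at the exit composition, giving r_D = 0.1271 and r_U = 1.021 (each k·C_A^n at C_A = 0.9860).
Fraction of consumed A going to D: r_D/(r_D+r_U) = 0.1107.
C_D = 0.1107·C_{A0}·X = 0.1107×1.51×0.347 = 0.0580 mol·L⁻¹.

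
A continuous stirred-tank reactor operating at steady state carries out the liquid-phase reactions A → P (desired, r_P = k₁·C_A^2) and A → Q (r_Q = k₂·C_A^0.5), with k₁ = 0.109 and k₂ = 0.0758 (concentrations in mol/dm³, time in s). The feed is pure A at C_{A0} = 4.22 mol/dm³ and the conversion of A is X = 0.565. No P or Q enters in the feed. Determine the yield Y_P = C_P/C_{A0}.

Exit C_A = C_{A0}(1−X) = 4.22×0.435 = 1.836 mol/dm³.
In a CSTR the entire volume is at exit conditions, so r_P = 0.109×1.836^2 = 0.3673 and r_Q = 0.0758×1.836^0.5 = 0.1027.
Fraction of consumed A going to P: r_P/(r_P+r_Q) = 0.7815.
C_P = 0.7815·C_{A0}·X = 0.7815×4.22×0.565 = 1.86 mol/dm³; Y_P = C_P/C_{A0} = 0.442.

0.442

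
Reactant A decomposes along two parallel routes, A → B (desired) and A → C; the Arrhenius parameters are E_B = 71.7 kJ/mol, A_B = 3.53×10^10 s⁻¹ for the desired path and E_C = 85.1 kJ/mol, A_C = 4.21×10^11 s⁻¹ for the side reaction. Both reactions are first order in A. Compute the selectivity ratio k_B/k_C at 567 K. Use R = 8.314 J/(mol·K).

1.44

Since both paths have the same order in A, the concentration cancels and S_{B/C} = k_B/k_C = (A_B/A_C)·exp[(E_C−E_B)/(RT)].
(E_C−E_B)/(RT) = (85.1−71.7)×10³/(8.314×567) = 13400/4714 = 2.843.
k_B/k_C = (3.53×10^10/4.21×10^11)·exp(2.843) = 0.08385 × 17.16 = 1.44.
Since E_B < E_C, lowering the temperature improves selectivity toward B.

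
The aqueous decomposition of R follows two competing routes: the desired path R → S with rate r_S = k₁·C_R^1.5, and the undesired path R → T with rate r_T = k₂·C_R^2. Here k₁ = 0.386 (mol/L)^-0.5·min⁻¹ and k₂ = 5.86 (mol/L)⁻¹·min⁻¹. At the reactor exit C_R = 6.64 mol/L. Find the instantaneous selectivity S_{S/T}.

0.0256

S_{S/T} = r_S/r_T = (k₁·C_R^1.5)/(k₂·C_R^2) = (k₁/k₂)·C_R^-0.5.
= (0.386×6.640^1.5) / (5.86×6.640^2) = 6.604/258.4 = 0.0256.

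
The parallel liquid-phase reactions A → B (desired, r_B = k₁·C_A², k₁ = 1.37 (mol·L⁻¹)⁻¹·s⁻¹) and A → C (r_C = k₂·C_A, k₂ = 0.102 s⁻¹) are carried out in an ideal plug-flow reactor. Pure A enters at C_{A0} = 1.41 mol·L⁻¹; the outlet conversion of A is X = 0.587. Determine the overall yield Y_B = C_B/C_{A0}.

C_A = C_{A0}(1−X) = 0.5823 mol·L⁻¹.
Along a PFR/batch, dC_C/dC_A = −r_C/(r_B+r_C) = −k₂/(k₂+k₁·C_A).
Integrating from C_{A0} to C_A: C_C = (0.102/1.37)·ln[(0.102+1.37·1.41)/(0.102+1.37·0.582)] = 0.07445·ln(2.034/0.8998) = 0.06071 mol·L⁻¹.
Then C_B = (C_{A0}−C_A) − C_C = 0.8277 − 0.06071 = 0.7670 mol·L⁻¹.
Y_B = C_B/C_{A0} = 0.7670/1.41 = 0.544.

0.544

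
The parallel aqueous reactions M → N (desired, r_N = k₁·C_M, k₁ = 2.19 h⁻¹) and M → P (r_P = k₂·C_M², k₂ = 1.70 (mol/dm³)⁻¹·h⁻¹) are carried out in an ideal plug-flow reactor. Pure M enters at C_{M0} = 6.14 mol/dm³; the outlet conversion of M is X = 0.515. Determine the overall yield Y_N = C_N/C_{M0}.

C_M = C_{M0}(1−X) = 2.978 mol/dm³.
Along a PFR/batch, dC_N/dC_M = −r_N/(r_N+r_P) = −k₁/(k₁+k₂·C_M).
Integrating from C_{M0} to C_M: C_N = (2.19/1.70)·ln[(2.19+1.70·6.14)/(2.19+1.70·2.98)] = 1.288·ln(12.63/7.252) = 0.7144 mol/dm³.
Y_N = C_N/C_{M0} = 0.7144/6.14 = 0.116.

0.116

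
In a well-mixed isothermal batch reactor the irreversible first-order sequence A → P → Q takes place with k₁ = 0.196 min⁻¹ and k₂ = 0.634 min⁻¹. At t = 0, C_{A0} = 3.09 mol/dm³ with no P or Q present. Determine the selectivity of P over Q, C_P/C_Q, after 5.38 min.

For first-order series with pure A initially, C_P(t) = k₁C_{A0}/(k₂−k₁)·(e^(−k₁t) − e^(−k₂t)).
e^(−k₁t) = e^(−0.196×5.38) = e^(−1.054) = 0.3484; e^(−k₂t) = e^(−3.411) = 0.03301.
C_P = 0.196×3.09/(0.634−0.196) × (0.3484−0.03301) = 1.383×0.3154 = 0.4361 mol/dm³.
C_A = C_{A0}e^(−k₁t) = 1.076 mol/dm³, so C_Q = C_{A0}−C_A−C_P = 1.577 mol/dm³; C_P/C_Q = 0.276.

0.276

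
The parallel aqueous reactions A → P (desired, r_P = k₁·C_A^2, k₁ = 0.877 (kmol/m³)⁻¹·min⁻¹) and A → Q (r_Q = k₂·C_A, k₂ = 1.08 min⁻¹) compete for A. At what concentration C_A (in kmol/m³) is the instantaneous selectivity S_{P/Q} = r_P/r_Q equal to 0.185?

0.228 kmol/m³

S_{P/Q} = (k₁/k₂)·C_A ⇒ C_A = S·k₂/k₁.
= 0.185×1.08/0.877 = 0.228 kmol/m³.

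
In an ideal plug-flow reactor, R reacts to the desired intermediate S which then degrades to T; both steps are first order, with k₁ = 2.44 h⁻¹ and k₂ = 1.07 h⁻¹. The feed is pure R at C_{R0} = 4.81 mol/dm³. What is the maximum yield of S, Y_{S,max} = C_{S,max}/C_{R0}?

Evaluating C_S at τ_opt = ln(k₂/k₁)/(k₂−k₁) gives C_{S,max}/C_{R0} = (k₁/k₂)^[k₂/(k₂−k₁)].
= (2.44/1.07)^(1.07/(1.07−2.44)) = (2.280)^(-0.7810) = 0.5253.

0.525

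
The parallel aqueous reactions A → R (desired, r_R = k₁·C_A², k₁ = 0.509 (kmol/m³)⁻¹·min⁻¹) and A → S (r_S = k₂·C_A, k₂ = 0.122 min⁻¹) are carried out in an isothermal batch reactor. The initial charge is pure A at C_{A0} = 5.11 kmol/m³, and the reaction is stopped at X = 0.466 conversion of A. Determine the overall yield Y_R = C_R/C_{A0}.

0.438

C_A = C_{A0}(1−X) = 2.729 kmol/m³.
Along a PFR/batch, dC_S/dC_A = −r_S/(r_R+r_S) = −k₂/(k₂+k₁·C_A).
Integrating from C_{A0} to C_A: C_S = (0.122/0.509)·ln[(0.122+0.509·5.11)/(0.122+0.509·2.73)] = 0.2397·ln(2.723/1.511) = 0.1412 kmol/m³.
Then C_R = (C_{A0}−C_A) − C_S = 2.381 − 0.1412 = 2.240 kmol/m³.
Y_R = C_R/C_{A0} = 2.240/5.11 = 0.438.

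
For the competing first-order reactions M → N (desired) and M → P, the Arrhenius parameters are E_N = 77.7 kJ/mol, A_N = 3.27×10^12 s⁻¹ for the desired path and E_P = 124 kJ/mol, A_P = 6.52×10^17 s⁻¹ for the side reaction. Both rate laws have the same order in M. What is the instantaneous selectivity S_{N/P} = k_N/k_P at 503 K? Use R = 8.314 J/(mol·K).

With equal orders, S_{N/P} = k_N/k_P = (A_N/A_P)·exp[(E_P−E_N)/(RT)].
(E_P−E_N)/(RT) = (124−77.7)×10³/(8.314×503) = 46300/4182 = 11.07.
k_N/k_P = (3.27×10^12/6.52×10^17)·exp(11.07) = 5.015×10^-6 × 64306 = 0.323.
Since E_N < E_P, lowering the temperature improves selectivity toward N.

0.323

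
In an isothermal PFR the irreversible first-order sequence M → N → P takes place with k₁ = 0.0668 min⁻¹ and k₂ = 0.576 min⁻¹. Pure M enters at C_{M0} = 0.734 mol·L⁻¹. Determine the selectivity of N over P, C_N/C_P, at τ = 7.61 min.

Solving the coupled first-order balances gives C_N(τ) = [k₁/(k₂−k₁)]·C_{M0}·(e^(−k₁τ) − e^(−k₂τ)).
e^(−k₁τ) = e^(−0.0668×7.61) = e^(−0.5083) = 0.6015; e^(−k₂τ) = e^(−4.383) = 0.01248.
C_N = 0.0668×0.734/(0.576−0.0668) × (0.6015−0.01248) = 0.09629×0.5890 = 0.05672 mol·L⁻¹.
C_M = C_{M0}e^(−k₁τ) = 0.4415 mol·L⁻¹, so C_P = C_{M0}−C_M−C_N = 0.2358 mol·L⁻¹; C_N/C_P = 0.241.

0.241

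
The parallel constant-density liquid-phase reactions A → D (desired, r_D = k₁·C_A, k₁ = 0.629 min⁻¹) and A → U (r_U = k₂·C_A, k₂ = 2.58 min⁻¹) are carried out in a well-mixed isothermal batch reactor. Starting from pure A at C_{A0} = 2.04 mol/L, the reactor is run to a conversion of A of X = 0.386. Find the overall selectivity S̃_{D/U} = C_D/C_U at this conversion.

C_A = C_{A0}(1−X) = 1.253 mol/L.
Both paths are first order in A, so the instantaneous fraction to D is constant: dC_D/d(−C_A) = k₁/(k₁+k₂) = 0.1960.
C_D = 0.1960·(C_{A0}−C_A) = 0.1960×0.7874 = 0.154 mol/L.
C_U = (C_{A0}−C_A)−C_D = 0.6331 mol/L; S̃_{D/U} = 0.1543/0.6331 = 0.244.

0.244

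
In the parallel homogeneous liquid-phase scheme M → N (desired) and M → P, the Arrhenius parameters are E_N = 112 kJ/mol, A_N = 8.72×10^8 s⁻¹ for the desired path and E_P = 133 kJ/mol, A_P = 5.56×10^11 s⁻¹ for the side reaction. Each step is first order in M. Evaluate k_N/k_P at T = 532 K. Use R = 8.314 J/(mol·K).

0.181

k_N/k_P = (A_N/A_P)·exp[−(E_N−E_P)/(RT)] = (A_N/A_P)·exp[(E_P−E_N)/(RT)].
(E_P−E_N)/(RT) = (133−112)×10³/(8.314×532) = 21000/4423 = 4.748.
k_N/k_P = (8.72×10^8/5.56×10^11)·exp(4.748) = 0.001568 × 115.3 = 0.181.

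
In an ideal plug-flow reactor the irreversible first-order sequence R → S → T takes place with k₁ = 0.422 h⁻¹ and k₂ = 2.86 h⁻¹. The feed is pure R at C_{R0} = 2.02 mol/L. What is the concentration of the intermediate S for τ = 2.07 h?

The intermediate concentration in a first-order A→B→C sequence is C_S = k₁C_{R0}(e^(−k₁τ) − e^(−k₂τ))/(k₂−k₁).
e^(−k₁τ) = e^(−0.422×2.07) = e^(−0.8735) = 0.4175; e^(−k₂τ) = e^(−5.920) = 0.002685.
C_S = 0.422×2.02/(2.86−0.422) × (0.4175−0.002685) = 0.3496×0.4148 = 0.1450 mol/L.

0.145 mol/L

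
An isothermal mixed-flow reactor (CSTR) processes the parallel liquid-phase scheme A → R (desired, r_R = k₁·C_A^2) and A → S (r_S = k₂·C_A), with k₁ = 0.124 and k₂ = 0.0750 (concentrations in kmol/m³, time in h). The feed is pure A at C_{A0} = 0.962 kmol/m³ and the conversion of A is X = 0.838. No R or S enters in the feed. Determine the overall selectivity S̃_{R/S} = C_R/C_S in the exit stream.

Exit C_A = C_{A0}(1−X) = 0.962×0.162 = 0.1558 kmol/m³.
A CSTR operates uniformly at the exit composition, giving r_R = 0.003012 and r_S = 0.01169 (each k·C_A^n at C_A = 0.1558).
Overall selectivity = C_R/C_S = r_Rτ/(r_Sτ) = r_R/r_S = 0.258.

0.258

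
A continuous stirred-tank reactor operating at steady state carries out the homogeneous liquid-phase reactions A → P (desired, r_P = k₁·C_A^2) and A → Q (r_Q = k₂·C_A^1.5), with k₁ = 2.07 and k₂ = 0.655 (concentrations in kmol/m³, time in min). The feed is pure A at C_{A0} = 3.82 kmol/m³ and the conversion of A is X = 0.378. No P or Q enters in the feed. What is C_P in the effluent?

1.20 kmol/m³

Exit C_A = C_{A0}(1−X) = 3.82×0.622 = 2.376 kmol/m³.
Rates in a CSTR are evaluated at the outlet concentration: r_P = 2.07×2.376^2 = 11.69, r_Q = 0.655×2.376^1.5 = 2.399.
Fraction of consumed A going to P: r_P/(r_P+r_Q) = 0.8297.
C_P = 0.8297·C_{A0}·X = 0.8297×3.82×0.378 = 1.20 kmol/m³.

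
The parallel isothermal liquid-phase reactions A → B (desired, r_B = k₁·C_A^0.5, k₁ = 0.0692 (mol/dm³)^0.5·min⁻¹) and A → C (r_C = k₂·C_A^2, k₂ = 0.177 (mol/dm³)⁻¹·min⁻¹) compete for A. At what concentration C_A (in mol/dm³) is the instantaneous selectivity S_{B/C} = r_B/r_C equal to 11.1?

0.107 mol/dm³

S_{B/C} = (k₁/k₂)·C_A^-1.5 ⇒ C_A = (S·k₂/k₁)^(1/(-1.5)).
= (11.1×0.177/0.0692)^(-0.6667) = (28.39)^(-0.6667) = 0.107 mol/dm³.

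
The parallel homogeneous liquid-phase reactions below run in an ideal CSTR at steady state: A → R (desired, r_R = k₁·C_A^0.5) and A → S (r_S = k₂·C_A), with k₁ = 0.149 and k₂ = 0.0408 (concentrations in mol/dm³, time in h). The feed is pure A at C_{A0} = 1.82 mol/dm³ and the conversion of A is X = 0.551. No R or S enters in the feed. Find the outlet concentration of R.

Exit C_A = C_{A0}(1−X) = 1.82×0.449 = 0.8172 mol/dm³.
Rates in a CSTR are evaluated at the outlet concentration: r_R = 0.149×0.8172^0.5 = 0.1347, r_S = 0.0408×0.8172 = 0.03334.
Fraction of consumed A going to R: r_R/(r_R+r_S) = 0.8016.
C_R = 0.8016·C_{A0}·X = 0.8016×1.82×0.551 = 0.804 mol/dm³.

0.804 mol/dm³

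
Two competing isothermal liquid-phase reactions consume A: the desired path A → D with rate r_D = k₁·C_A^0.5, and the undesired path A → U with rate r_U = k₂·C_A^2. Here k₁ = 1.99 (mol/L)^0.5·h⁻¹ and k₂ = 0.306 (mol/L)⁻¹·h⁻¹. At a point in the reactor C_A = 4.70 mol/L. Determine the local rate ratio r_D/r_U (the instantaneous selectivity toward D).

0.638

S_{D/U} = r_D/r_U = (k₁·C_A^0.5)/(k₂·C_A^2) = (k₁/k₂)·C_A^-1.5.
= (1.99×4.700^0.5) / (0.306×4.700^2) = 4.314/6.760 = 0.638.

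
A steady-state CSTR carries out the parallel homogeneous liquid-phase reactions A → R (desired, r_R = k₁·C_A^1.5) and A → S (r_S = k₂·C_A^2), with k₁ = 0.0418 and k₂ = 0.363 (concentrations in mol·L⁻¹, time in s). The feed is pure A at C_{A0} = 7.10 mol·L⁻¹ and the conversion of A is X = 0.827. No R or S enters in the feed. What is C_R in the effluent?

0.553 mol·L⁻¹

Exit C_A = C_{A0}(1−X) = 7.10×0.173 = 1.228 mol·L⁻¹.
In a CSTR the entire volume is at exit conditions, so r_R = 0.0418×1.228^1.5 = 0.05690 and r_S = 0.363×1.228^2 = 0.5477.
Fraction of consumed A going to R: r_R/(r_R+r_S) = 0.09412.
C_R = 0.09412·C_{A0}·X = 0.09412×7.10×0.827 = 0.553 mol·L⁻¹.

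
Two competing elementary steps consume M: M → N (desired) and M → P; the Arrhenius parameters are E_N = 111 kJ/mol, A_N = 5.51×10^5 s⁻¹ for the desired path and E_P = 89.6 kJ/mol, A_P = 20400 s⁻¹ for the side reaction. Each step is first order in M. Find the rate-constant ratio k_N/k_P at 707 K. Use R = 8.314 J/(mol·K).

0.709

k_N/k_P = (A_N/A_P)·exp[−(E_N−E_P)/(RT)] = (A_N/A_P)·exp[(E_P−E_N)/(RT)].
(E_P−E_N)/(RT) = (89.6−111)×10³/(8.314×707) = -21400/5878 = -3.641.
k_N/k_P = (5.51×10^5/20400)·exp(-3.641) = 27.01 × 0.02623 = 0.709.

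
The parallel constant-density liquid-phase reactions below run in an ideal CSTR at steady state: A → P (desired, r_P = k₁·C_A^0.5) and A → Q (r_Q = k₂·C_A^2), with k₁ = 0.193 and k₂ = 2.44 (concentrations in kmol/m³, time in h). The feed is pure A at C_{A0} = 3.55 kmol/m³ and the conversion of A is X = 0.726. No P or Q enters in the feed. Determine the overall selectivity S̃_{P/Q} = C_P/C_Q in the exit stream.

Exit C_A = C_{A0}(1−X) = 3.55×0.274 = 0.9727 kmol/m³.
Rates in a CSTR are evaluated at the outlet concentration: r_P = 0.193×0.9727^0.5 = 0.1903, r_Q = 2.44×0.9727^2 = 2.309.
Overall selectivity = C_P/C_Q = r_Pτ/(r_Qτ) = r_P/r_Q = 0.0825.

0.0825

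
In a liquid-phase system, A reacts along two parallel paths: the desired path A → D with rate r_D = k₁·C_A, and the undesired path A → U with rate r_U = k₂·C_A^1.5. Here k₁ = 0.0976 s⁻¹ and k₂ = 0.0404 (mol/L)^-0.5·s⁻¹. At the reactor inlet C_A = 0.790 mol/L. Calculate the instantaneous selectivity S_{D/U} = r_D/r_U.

S_{D/U} = r_D/r_U = (k₁·C_A)/(k₂·C_A^1.5) = (k₁/k₂)·C_A^-0.5.
= (0.0976×0.7900) / (0.0404×0.7900^1.5) = 0.07710/0.02837 = 2.72.
The undesired path is higher order in A, so low C_A (CSTR or dilute feed) favours D.

2.72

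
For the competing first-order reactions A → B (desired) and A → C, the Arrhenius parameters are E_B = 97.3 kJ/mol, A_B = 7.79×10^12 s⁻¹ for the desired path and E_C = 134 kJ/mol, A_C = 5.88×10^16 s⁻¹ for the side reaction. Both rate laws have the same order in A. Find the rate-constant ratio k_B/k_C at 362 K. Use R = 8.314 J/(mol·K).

k_B/k_C = (A_B/A_C)·exp[−(E_B−E_C)/(RT)] = (A_B/A_C)·exp[(E_C−E_B)/(RT)].
(E_C−E_B)/(RT) = (134−97.3)×10³/(8.314×362) = 36700/3010 = 12.19.
k_B/k_C = (7.79×10^12/5.88×10^16)·exp(12.19) = 1.325×10^-4 × 1.976×10^5 = 26.2.

26.2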